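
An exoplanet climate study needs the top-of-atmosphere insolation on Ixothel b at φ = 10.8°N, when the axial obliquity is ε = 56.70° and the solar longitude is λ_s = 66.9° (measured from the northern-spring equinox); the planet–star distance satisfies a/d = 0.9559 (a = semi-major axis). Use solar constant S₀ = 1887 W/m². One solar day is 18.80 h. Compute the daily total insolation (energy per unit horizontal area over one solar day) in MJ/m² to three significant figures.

Solar declination: sin δ = sin ε · sin λ_s = sin 56.70° × sin 66.9° = 0.76879, so δ = +50.246°.
cos H₀ = −tan(+10.8°) tan(+50.246°) = -0.2293, H₀ = 1.8022 rad.
Bracket: H₀ sin φ sin δ + cos φ cos δ sin H₀ = 1.8022×0.18738×0.76879 + 0.98229×0.63950×0.97335 = 0.259617 + 0.611434 = 0.871051.
Inverse-square distance factor (a/d)² = 0.9559² = 0.913745.
Q̄ = (S₀/π) × 0.913745 × [bracket] = (1887/π) × 0.913745 × 0.871051 = 478.07 W/m².
Daily total = Q̄ × 18.80 h × 3600 s/h = 478.07 × 18.80 × 3600 / 10⁶ = 32.36 MJ/m².

32.4 MJ/m²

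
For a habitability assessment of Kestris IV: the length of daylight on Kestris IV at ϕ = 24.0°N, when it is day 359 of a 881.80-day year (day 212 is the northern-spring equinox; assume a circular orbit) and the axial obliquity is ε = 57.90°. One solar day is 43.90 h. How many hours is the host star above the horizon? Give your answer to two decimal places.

Solar longitude: L_s = 360° × (359 − 212)/881.80 = 60.014°.
sin δ = sin 57.90° × sin 60.014° = 0.73373, so δ = +47.200°.
cos h₀ = −tan ϕ · tan δ = −tan(+24.0°) × tan(+47.200°) = -0.4808, so h₀ = 2.0724 rad = 118.74°.
Daylight = 2h₀/(2π) × 43.90 h = (2.0724/π) × 43.90 = 28.96 h.

28.96 h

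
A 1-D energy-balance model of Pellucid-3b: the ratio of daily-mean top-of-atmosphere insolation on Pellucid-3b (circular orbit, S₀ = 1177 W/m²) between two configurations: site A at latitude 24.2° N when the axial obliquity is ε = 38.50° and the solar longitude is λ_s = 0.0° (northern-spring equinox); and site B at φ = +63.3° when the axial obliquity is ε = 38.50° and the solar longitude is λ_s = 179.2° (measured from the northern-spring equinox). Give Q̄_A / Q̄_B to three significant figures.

Q̄_A / Q̄_B ≈ 1.98

— Configuration A (φ=+24.2°):
Solar declination: sin δ = sin ε · sin λ_s = sin 38.50° × sin 0.0° = 0.00000, so δ = +0.000°.
cos H₀ = −tan(+24.2°) tan(+0.000°) = -0.0000, H₀ = 1.5708 rad.
Bracket: H₀ sin φ sin δ + cos φ cos δ sin H₀ = 1.5708×0.40992×0.00000 + 0.91212×1.00000×1.00000 = 0.000000 + 0.912120 = 0.912120.
Q̄ = (S₀/π) × [bracket] = (1177/π) × 0.912120 = 341.73 W/m².
— Configuration B (φ=+63.3°):
Solar declination: sin δ = sin ε · sin λ_s = sin 38.50° × sin 179.2° = 0.00869, so δ = +0.498°.
cos H₀ = −tan(+63.3°) tan(+0.498°) = -0.0173, H₀ = 1.5881 rad.
Bracket: H₀ sin φ sin δ + cos φ cos δ sin H₀ = 1.5881×0.89337×0.00869 + 0.44932×0.99996×0.99985 = 0.012329 + 0.449235 = 0.461564.
Q̄ = (S₀/π) × [bracket] = (1177/π) × 0.461564 = 172.93 W/m².
Ratio Q̄_A / Q̄_B = 341.73 / 172.93 = 1.976.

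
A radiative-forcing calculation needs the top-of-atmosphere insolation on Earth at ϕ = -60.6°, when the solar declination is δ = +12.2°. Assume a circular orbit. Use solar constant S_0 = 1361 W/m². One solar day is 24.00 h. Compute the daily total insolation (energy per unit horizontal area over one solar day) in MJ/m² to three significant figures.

8.47 MJ/m²

cos h₀ = −tan(-60.6°) tan(+12.200°) = 0.3837, h₀ = 1.1770 rad.
Bracket: h₀ sin ϕ sin δ + cos ϕ cos δ sin h₀ = 1.1770×-0.87121×0.21132 + 0.49090×0.97742×0.92345 = -0.216691 + 0.443086 = 0.226395.
Q̄ = (S_0/π) × [bracket] = (1361/π) × 0.226395 = 98.079 W/m².
Daily total = Q̄ × 24.00 h × 3600 s/h = 98.079 × 24.00 × 3600 / 10⁶ = 8.474 MJ/m².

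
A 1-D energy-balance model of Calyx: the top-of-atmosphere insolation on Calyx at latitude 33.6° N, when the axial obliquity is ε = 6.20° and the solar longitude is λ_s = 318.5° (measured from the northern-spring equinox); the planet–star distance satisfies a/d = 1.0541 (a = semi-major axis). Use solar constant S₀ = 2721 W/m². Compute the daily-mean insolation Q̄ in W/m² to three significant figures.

Q̄ ≈ 741 W/m²

Solar declination: sin δ = sin ε · sin λ_s = sin 6.20° × sin 318.5° = -0.07156, so δ = -4.104°.
cos H₀ = −tan(+33.6°) tan(-4.104°) = 0.0477, H₀ = 1.5231 rad.
Bracket: H₀ sin φ sin δ + cos φ cos δ sin H₀ = 1.5231×0.55339×-0.07156 + 0.83292×0.99744×0.99886 = -0.060316 + 0.829841 = 0.769525.
Inverse-square distance factor (a/d)² = 1.0541² = 1.111127.
Q̄ = (S₀/π) × 1.111127 × [bracket] = (2721/π) × 1.111127 × 0.769525 = 740.6 W/m².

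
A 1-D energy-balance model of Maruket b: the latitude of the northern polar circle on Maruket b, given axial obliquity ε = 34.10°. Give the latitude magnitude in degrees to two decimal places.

55.90°

The polar circle is the lowest latitude that experiences at least one full rotation of continuous daylight at the northern-summer solstice; it lies at |ϕ| = 90° − ε = 90° − 34.10° = 55.90°.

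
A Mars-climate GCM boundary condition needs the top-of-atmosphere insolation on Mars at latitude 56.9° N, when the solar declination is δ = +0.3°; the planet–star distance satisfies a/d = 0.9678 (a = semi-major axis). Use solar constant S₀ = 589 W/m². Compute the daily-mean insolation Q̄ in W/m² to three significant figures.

Q̄ ≈ 97.1 W/m²

cos H₀ = −tan(+56.9°) tan(+0.300°) = -0.0080, H₀ = 1.5788 rad.
Bracket: H₀ sin φ sin δ + cos φ cos δ sin H₀ = 1.5788×0.83772×0.00524 + 0.54610×0.99999×0.99997 = 0.006930 + 0.546078 = 0.553008.
Inverse-square distance factor (a/d)² = 0.9678² = 0.936637.
Q̄ = (S₀/π) × 0.936637 × [bracket] = (589/π) × 0.936637 × 0.553008 = 97.11 W/m².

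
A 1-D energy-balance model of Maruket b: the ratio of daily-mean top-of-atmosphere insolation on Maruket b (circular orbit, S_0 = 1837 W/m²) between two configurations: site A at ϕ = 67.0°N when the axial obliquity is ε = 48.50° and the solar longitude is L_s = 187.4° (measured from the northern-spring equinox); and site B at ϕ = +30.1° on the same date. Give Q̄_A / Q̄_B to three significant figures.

— Configuration A (ϕ=+67.0°):
Solar declination: sin δ = sin ε · sin L_s = sin 48.50° × sin 187.4° = -0.09646, so δ = -5.535°.
cos h₀ = −tan(+67.0°) tan(-5.535°) = 0.2283, h₀ = 1.3404 rad.
Bracket: h₀ sin ϕ sin δ + cos ϕ cos δ sin h₀ = 1.3404×0.92050×-0.09646 + 0.39073×0.99534×0.97359 = -0.119016 + 0.378638 = 0.259622.
Q̄ = (S_0/π) × [bracket] = (1837/π) × 0.259622 = 151.81 W/m².
— Configuration B (ϕ=+30.1°):
cos h₀ = −tan(+30.1°) tan(-5.535°) = 0.0562, h₀ = 1.5146 rad.
Bracket: h₀ sin ϕ sin δ + cos ϕ cos δ sin h₀ = 1.5146×0.50151×-0.09646 + 0.86515×0.99534×0.99842 = -0.073270 + 0.859758 = 0.786488.
Q̄ = (S_0/π) × [bracket] = (1837/π) × 0.786488 = 459.89 W/m².
Ratio Q̄_A / Q̄_B = 151.81 / 459.89 = 0.3301.

Q̄_A / Q̄_B ≈ 0.330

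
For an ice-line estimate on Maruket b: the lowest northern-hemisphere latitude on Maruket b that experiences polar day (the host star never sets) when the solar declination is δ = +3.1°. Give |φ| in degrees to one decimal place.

Polar day requires cos H₀ = −tan φ tan δ ≤ −1, i.e. tan φ tan δ ≥ 1.
The boundary is |tan φ| · |tan δ| = 1, so |φ| = 90° − |δ| = 90° − 3.1° = 86.9° in the northern hemisphere.

|φ| = 86.9°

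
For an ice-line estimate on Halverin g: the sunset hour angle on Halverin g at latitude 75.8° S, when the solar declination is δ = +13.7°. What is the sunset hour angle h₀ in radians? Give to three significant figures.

h₀ = 0.271 rad

cos h₀ = −tan ϕ · tan δ = −tan(-75.8°) × tan(+13.700°) = 0.9634, so h₀ = 0.2714 rad = 15.55°.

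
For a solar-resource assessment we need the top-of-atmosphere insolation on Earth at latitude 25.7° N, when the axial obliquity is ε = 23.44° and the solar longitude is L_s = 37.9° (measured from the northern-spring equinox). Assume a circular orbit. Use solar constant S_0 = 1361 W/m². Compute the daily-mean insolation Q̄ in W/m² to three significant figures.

Solar declination: sin δ = sin ε · sin L_s = sin 23.44° × sin 37.9° = 0.24436, so δ = +14.144°.
cos h₀ = −tan(+25.7°) tan(+14.144°) = -0.1213, h₀ = 1.6924 rad.
Bracket: h₀ sin ϕ sin δ + cos ϕ cos δ sin h₀ = 1.6924×0.43366×0.24436 + 0.90108×0.96969×0.99262 = 0.179342 + 0.867320 = 1.046662.
Q̄ = (S_0/π) × [bracket] = (1361/π) × 1.046662 = 453.4 W/m².

Q̄ ≈ 453 W/m²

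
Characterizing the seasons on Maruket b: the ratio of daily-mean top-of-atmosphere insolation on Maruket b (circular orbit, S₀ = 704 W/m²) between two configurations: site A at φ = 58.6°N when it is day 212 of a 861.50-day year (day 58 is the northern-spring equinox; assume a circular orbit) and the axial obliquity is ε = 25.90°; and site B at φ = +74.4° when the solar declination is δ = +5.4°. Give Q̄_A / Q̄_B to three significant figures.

Q̄_A / Q̄_B ≈ 2.66

— Configuration A (φ=+58.6°):
Solar longitude: λ_s = 360° × (212 − 58)/861.50 = 64.353°.
sin δ = sin 25.90° × sin 64.353° = 0.39377, so δ = +23.189°.
cos H₀ = −tan(+58.6°) tan(+23.189°) = -0.7018, H₀ = 2.3487 rad.
Bracket: H₀ sin φ sin δ + cos φ cos δ sin H₀ = 2.3487×0.85355×0.39377 + 0.52101×0.91921×0.71238 = 0.789404 + 0.341171 = 1.130575.
Q̄ = (S₀/π) × [bracket] = (704/π) × 1.130575 = 253.35 W/m².
— Configuration B (φ=+74.4°):
cos H₀ = −tan(+74.4°) tan(+5.400°) = -0.3386, H₀ = 1.9162 rad.
Bracket: H₀ sin φ sin δ + cos φ cos δ sin H₀ = 1.9162×0.96316×0.09411 + 0.26892×0.99556×0.94094 = 0.173690 + 0.251914 = 0.425604.
Q̄ = (S₀/π) × [bracket] = (704/π) × 0.425604 = 95.374 W/m².
Ratio Q̄_A / Q̄_B = 253.35 / 95.374 = 2.656.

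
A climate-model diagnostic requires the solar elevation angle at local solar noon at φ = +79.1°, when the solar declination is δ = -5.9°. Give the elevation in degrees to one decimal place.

At local noon the hour angle is zero, so the zenith angle equals |φ − δ| = |+79.1° − (-5.900°)| = 85.000°.
Elevation = 90° − 85.000° = 5.0°.

5.0°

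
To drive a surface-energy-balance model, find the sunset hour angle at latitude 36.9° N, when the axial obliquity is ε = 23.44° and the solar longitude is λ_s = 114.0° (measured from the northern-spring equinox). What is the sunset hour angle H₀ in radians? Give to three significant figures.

Solar declination: sin δ = sin ε · sin λ_s = sin 23.44° × sin 114.0° = 0.36340, so δ = +21.309°.
cos H₀ = −tan φ · tan δ = −tan(+36.9°) × tan(+21.309°) = -0.2929, so H₀ = 1.8680 rad = 107.03°.

H₀ = 1.87 rad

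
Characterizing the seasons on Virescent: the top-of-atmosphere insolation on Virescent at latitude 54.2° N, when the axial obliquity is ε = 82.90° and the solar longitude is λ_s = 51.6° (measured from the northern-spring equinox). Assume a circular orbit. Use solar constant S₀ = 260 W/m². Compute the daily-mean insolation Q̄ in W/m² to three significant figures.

Q̄ ≈ 164 W/m²

Solar declination: sin δ = sin ε · sin λ_s = sin 82.90° × sin 51.6° = 0.77768, so δ = +51.049°.
cos H₀ = −tan(+54.2°) tan(+51.049°) = -1.7152 ≤ −1 ⇒ polar day, H₀ = π.
Bracket: H₀ sin φ sin δ + cos φ cos δ sin H₀ = 3.1416×0.81106×0.77768 + 0.58496×0.62866×0.00000 = 1.981549 + 0.000000 = 1.981549.
Q̄ = (S₀/π) × [bracket] = (260/π) × 1.981549 = 164.0 W/m².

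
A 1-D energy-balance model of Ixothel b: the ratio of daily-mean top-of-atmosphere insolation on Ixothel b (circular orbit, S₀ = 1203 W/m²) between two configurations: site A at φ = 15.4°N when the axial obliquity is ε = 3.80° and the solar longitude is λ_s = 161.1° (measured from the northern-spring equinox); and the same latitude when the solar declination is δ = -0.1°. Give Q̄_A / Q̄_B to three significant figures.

Q̄_A / Q̄_B ≈ 1.01

— Configuration A (φ=+15.4°):
Solar declination: sin δ = sin ε · sin λ_s = sin 3.80° × sin 161.1° = 0.02147, so δ = +1.230°.
cos H₀ = −tan(+15.4°) tan(+1.230°) = -0.0059, H₀ = 1.5767 rad.
Bracket: H₀ sin φ sin δ + cos φ cos δ sin H₀ = 1.5767×0.26556×0.02147 + 0.96410×0.99977×0.99998 = 0.008990 + 0.963859 = 0.972849.
Q̄ = (S₀/π) × [bracket] = (1203/π) × 0.972849 = 372.53 W/m².
— Configuration B (φ=+15.4°):
cos H₀ = −tan(+15.4°) tan(-0.100°) = 0.0005, H₀ = 1.5703 rad.
Bracket: H₀ sin φ sin δ + cos φ cos δ sin H₀ = 1.5703×0.26556×-0.00175 + 0.96410×1.00000×1.00000 = -0.000730 + 0.964100 = 0.963370.
Q̄ = (S₀/π) × [bracket] = (1203/π) × 0.963370 = 368.90 W/m².
Ratio Q̄_A / Q̄_B = 372.53 / 368.90 = 1.010.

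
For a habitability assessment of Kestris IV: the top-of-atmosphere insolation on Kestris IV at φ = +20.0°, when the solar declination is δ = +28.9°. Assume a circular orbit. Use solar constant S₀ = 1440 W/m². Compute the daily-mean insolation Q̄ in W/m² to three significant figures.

Q̄ ≈ 504 W/m²

cos H₀ = −tan(+20.0°) tan(+28.900°) = -0.2009, H₀ = 1.7731 rad.
Bracket: H₀ sin φ sin δ + cos φ cos δ sin H₀ = 1.7731×0.34202×0.48328 + 0.93969×0.87546×0.97961 = 0.293078 + 0.805887 = 1.098965.
Q̄ = (S₀/π) × [bracket] = (1440/π) × 1.098965 = 503.7 W/m².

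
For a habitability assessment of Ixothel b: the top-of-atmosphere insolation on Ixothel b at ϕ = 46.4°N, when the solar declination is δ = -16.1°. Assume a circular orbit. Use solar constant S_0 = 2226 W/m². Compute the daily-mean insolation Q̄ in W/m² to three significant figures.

cos h₀ = −tan(+46.4°) tan(-16.100°) = 0.3031, h₀ = 1.2629 rad.
Bracket: h₀ sin ϕ sin δ + cos ϕ cos δ sin h₀ = 1.2629×0.72417×-0.27731 + 0.68962×0.96078×0.95296 = -0.253615 + 0.631406 = 0.377791.
Q̄ = (S_0/π) × [bracket] = (2226/π) × 0.377791 = 267.7 W/m².

Q̄ ≈ 268 W/m²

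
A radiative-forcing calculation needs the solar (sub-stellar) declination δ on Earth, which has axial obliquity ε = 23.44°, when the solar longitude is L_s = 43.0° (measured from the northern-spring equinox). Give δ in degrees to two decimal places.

sin δ = sin ε · sin L_s = sin 23.44° × sin 43.0° = 0.271291.
δ = arcsin(0.271291) = +15.74°.

δ = +15.74°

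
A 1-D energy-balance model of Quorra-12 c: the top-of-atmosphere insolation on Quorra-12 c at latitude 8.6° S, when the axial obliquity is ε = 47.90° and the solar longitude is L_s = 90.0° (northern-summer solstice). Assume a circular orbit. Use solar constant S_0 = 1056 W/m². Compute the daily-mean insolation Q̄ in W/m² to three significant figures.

Q̄ ≈ 167 W/m²

Solar declination: sin δ = sin ε · sin L_s = sin 47.90° × sin 90.0° = 0.74198, so δ = +47.900°.
cos h₀ = −tan(-8.6°) tan(+47.900°) = 0.1674, h₀ = 1.4026 rad.
Bracket: h₀ sin ϕ sin δ + cos ϕ cos δ sin h₀ = 1.4026×-0.14954×0.74198 + 0.98876×0.67043×0.98589 = -0.155626 + 0.653541 = 0.497915.
Q̄ = (S_0/π) × [bracket] = (1056/π) × 0.497915 = 167.4 W/m².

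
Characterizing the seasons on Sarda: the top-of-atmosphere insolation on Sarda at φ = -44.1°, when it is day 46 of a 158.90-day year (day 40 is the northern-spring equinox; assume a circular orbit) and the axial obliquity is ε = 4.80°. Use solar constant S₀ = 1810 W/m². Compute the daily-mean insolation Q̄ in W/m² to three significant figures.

Solar longitude: λ_s = 360° × (46 − 40)/158.90 = 13.593°.
sin δ = sin 4.80° × sin 13.593° = 0.01967, so δ = +1.127°.
cos H₀ = −tan(-44.1°) tan(+1.127°) = 0.0191, H₀ = 1.5517 rad.
Bracket: H₀ sin φ sin δ + cos φ cos δ sin H₀ = 1.5517×-0.69591×0.01967 + 0.71813×0.99981×0.99982 = -0.021241 + 0.717864 = 0.696623.
Q̄ = (S₀/π) × [bracket] = (1810/π) × 0.696623 = 401.4 W/m².

Q̄ ≈ 401 W/m²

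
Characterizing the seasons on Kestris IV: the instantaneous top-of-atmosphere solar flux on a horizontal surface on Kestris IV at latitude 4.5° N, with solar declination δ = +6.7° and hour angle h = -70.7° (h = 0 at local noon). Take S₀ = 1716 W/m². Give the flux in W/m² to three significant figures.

577 W/m²

cos θ_z = sin φ sin δ + cos φ cos δ cos h = 0.009154 + 0.327245 = 0.336399.
Flux = S₀ · cos θ_z = 1716 × 0.336399 = 577.3 W/m².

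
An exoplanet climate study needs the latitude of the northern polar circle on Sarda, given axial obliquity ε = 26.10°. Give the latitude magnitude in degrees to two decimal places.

63.90°

The polar circle is the lowest latitude that experiences at least one full rotation of continuous daylight at the northern-summer solstice; it lies at |ϕ| = 90° − ε = 90° − 26.10° = 63.90°.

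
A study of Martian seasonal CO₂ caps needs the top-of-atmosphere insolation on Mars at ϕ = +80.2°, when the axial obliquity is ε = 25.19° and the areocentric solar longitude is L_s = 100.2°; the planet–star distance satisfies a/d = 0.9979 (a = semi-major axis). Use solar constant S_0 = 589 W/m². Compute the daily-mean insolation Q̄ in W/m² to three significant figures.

Q̄ ≈ 242 W/m²

sin δ = sin 25.19° × sin 100.2° = 0.41889, so δ = +24.765°.
cos h₀ = −tan(+80.2°) tan(+24.765°) = -2.6708 ≤ −1 ⇒ polar day, h₀ = π.
Bracket: h₀ sin ϕ sin δ + cos ϕ cos δ sin h₀ = 3.1416×0.98541×0.41889 + 0.17021×0.90803×0.00000 = 1.296785 + 0.000000 = 1.296785.
Inverse-square distance factor (a/d)² = 0.9979² = 0.995804.
Q̄ = (S_0/π) × 0.995804 × [bracket] = (589/π) × 0.995804 × 1.296785 = 242.1 W/m².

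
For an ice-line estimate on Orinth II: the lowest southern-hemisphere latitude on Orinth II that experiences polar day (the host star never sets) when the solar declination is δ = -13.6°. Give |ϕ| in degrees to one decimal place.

Polar day requires cos h₀ = −tan ϕ tan δ ≤ −1, i.e. tan ϕ tan δ ≥ 1.
The boundary is |tan ϕ| · |tan δ| = 1, so |ϕ| = 90° − |δ| = 90° − 13.6° = 76.4° in the southern hemisphere.

|ϕ| = 76.4°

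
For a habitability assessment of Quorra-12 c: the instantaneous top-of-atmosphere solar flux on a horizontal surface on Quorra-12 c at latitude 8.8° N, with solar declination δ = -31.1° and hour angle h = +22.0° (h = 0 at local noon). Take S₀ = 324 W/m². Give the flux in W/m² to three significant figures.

cos θ_z = sin φ sin δ + cos φ cos δ cos h = -0.079022 + 0.784571 = 0.705549.
Flux = S₀ · cos θ_z = 324 × 0.705549 = 228.6 W/m².

229 W/m²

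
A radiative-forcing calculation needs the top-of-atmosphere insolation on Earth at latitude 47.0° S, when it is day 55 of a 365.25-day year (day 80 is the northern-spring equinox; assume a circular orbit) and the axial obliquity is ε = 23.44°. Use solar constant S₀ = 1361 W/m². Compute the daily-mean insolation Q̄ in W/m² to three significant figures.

Solar longitude: λ_s = 360° × (55 − 80)/365.25 = -24.641°, i.e. -24.641° + 360° = 335.359°.
sin δ = sin 23.44° × sin 335.359° = -0.16585, so δ = -9.547°.
cos H₀ = −tan(-47.0°) tan(-9.547°) = -0.1803, H₀ = 1.7521 rad.
Bracket: H₀ sin φ sin δ + cos φ cos δ sin H₀ = 1.7521×-0.73135×-0.16585 + 0.68200×0.98615×0.98360 = 0.212520 + 0.661524 = 0.874044.
Q̄ = (S₀/π) × [bracket] = (1361/π) × 0.874044 = 378.7 W/m².

Q̄ ≈ 379 W/m²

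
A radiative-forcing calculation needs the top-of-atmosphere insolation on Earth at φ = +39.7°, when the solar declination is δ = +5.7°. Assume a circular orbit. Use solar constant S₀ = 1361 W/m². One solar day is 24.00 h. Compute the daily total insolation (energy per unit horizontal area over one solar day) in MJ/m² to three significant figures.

cos H₀ = −tan(+39.7°) tan(+5.700°) = -0.0829, H₀ = 1.6538 rad.
Bracket: H₀ sin φ sin δ + cos φ cos δ sin H₀ = 1.6538×0.63877×0.09932 + 0.76940×0.99506×0.99656 = 0.104921 + 0.762966 = 0.867887.
Q̄ = (S₀/π) × [bracket] = (1361/π) × 0.867887 = 375.99 W/m².
Daily total = Q̄ × 24.00 h × 3600 s/h = 375.99 × 24.00 × 3600 / 10⁶ = 32.49 MJ/m².

32.5 MJ/m²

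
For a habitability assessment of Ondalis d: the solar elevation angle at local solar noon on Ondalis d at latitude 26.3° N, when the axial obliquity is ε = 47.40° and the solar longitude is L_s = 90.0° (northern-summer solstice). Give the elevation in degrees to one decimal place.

68.9°

Solar declination: sin δ = sin ε · sin L_s = sin 47.40° × sin 90.0° = 0.73610, so δ = +47.400°.
At local noon the hour angle is zero, so the zenith angle equals |ϕ − δ| = |+26.3° − (+47.400°)| = 21.100°.
Elevation = 90° − 21.100° = 68.9°.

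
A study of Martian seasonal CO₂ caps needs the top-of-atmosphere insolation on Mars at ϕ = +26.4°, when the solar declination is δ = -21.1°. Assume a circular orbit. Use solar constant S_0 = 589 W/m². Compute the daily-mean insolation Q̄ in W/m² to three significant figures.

Q̄ ≈ 112 W/m²

cos h₀ = −tan(+26.4°) tan(-21.100°) = 0.1915, h₀ = 1.3781 rad.
Bracket: h₀ sin ϕ sin δ + cos ϕ cos δ sin h₀ = 1.3781×0.44464×-0.36000 + 0.89571×0.93295×0.98148 = -0.220593 + 0.820176 = 0.599583.
Q̄ = (S_0/π) × [bracket] = (589/π) × 0.599583 = 112.4 W/m².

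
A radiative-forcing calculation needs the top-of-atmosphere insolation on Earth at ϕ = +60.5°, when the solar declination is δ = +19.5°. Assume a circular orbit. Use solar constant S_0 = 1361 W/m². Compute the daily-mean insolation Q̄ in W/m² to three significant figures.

Q̄ ≈ 440 W/m²

cos h₀ = −tan(+60.5°) tan(+19.500°) = -0.6259, h₀ = 2.2471 rad.
Bracket: h₀ sin ϕ sin δ + cos ϕ cos δ sin h₀ = 2.2471×0.87036×0.33381 + 0.49242×0.94264×0.77990 = 0.652861 + 0.362010 = 1.014871.
Q̄ = (S_0/π) × [bracket] = (1361/π) × 1.014871 = 439.7 W/m².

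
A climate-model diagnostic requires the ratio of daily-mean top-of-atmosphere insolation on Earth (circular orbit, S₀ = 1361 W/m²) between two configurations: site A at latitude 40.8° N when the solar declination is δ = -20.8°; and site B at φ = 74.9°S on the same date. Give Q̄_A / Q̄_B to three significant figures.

Q̄_A / Q̄_B ≈ 0.354

— Configuration A (φ=+40.8°):
cos H₀ = −tan(+40.8°) tan(-20.800°) = 0.3279, H₀ = 1.2367 rad.
Bracket: H₀ sin φ sin δ + cos φ cos δ sin H₀ = 1.2367×0.65342×-0.35511 + 0.75700×0.93483×0.94472 = -0.286959 + 0.668547 = 0.381588.
Q̄ = (S₀/π) × [bracket] = (1361/π) × 0.381588 = 165.31 W/m².
— Configuration B (φ=-74.9°):
cos H₀ = −tan(-74.9°) tan(-20.800°) = -1.4078 ≤ −1 ⇒ polar day, H₀ = π.
Bracket: H₀ sin φ sin δ + cos φ cos δ sin H₀ = 3.1416×-0.96547×-0.35511 + 0.26050×0.93483×0.00000 = 1.077091 + 0.000000 = 1.077091.
Q̄ = (S₀/π) × [bracket] = (1361/π) × 1.077091 = 466.62 W/m².
Ratio Q̄_A / Q̄_B = 165.31 / 466.62 = 0.3543.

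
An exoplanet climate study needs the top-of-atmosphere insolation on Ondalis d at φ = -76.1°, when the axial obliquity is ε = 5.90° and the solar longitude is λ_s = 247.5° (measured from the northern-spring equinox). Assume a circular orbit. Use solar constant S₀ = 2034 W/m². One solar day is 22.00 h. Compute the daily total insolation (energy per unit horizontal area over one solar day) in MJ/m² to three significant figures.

Solar declination: sin δ = sin ε · sin λ_s = sin 5.90° × sin 247.5° = -0.09497, so δ = -5.449°.
cos H₀ = −tan(-76.1°) tan(-5.449°) = -0.3855, H₀ = 1.9665 rad.
Bracket: H₀ sin φ sin δ + cos φ cos δ sin H₀ = 1.9665×-0.97072×-0.09497 + 0.24023×0.99548×0.92271 = 0.181290 + 0.220661 = 0.401951.
Q̄ = (S₀/π) × [bracket] = (2034/π) × 0.401951 = 260.24 W/m².
Daily total = Q̄ × 22.00 h × 3600 s/h = 260.24 × 22.00 × 3600 / 10⁶ = 20.61 MJ/m².

20.6 MJ/m²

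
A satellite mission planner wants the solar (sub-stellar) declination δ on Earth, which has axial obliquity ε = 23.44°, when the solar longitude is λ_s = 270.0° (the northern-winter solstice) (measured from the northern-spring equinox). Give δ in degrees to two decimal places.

sin δ = sin ε · sin λ_s = sin 23.44° × sin 270.0° = -0.397789.
δ = arcsin(-0.397789) = -23.44°.

δ = -23.44°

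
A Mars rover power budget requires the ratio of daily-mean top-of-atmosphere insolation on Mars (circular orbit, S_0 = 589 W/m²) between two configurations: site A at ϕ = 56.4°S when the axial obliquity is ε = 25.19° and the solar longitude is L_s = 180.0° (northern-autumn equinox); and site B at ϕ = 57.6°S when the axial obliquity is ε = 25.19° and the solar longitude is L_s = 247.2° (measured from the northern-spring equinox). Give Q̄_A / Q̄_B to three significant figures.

— Configuration A (ϕ=-56.4°):
Solar declination: sin δ = sin ε · sin L_s = sin 25.19° × sin 180.0° = 0.00000, so δ = +0.000°.
cos h₀ = −tan(-56.4°) tan(+0.000°) = 0.0000, h₀ = 1.5708 rad.
Bracket: h₀ sin ϕ sin δ + cos ϕ cos δ sin h₀ = 1.5708×-0.83292×0.00000 + 0.55339×1.00000×1.00000 = -0.000000 + 0.553390 = 0.553390.
Q̄ = (S_0/π) × [bracket] = (589/π) × 0.553390 = 103.75 W/m².
— Configuration B (ϕ=-57.6°):
Solar declination: sin δ = sin ε · sin L_s = sin 25.19° × sin 247.2° = -0.39236, so δ = -23.102°.
cos h₀ = −tan(-57.6°) tan(-23.102°) = -0.6722, h₀ = 2.3079 rad.
Bracket: h₀ sin ϕ sin δ + cos ϕ cos δ sin h₀ = 2.3079×-0.84433×-0.39236 + 0.53583×0.91981×0.74040 = 0.764564 + 0.364915 = 1.129479.
Q̄ = (S_0/π) × [bracket] = (589/π) × 1.129479 = 211.76 W/m².
Ratio Q̄_A / Q̄_B = 103.75 / 211.76 = 0.4899.

Q̄_A / Q̄_B ≈ 0.490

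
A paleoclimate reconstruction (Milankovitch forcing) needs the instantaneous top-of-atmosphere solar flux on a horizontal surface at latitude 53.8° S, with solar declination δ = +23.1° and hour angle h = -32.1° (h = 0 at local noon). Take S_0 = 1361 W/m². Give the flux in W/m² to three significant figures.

195 W/m²

cos θ_z = sin ϕ sin δ + cos ϕ cos δ cos h = -0.316600 + 0.460200 = 0.143600.
Flux = S_0 · cos θ_z = 1361 × 0.143600 = 195.4 W/m².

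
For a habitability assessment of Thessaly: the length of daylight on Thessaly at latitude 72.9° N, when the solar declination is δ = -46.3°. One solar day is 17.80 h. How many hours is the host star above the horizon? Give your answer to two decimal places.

0.00 h

cos H₀ = −tan φ · tan δ = 3.4015 ≥ 1, so the host star never rises (polar night) and H₀ = 0.
Daylight = 2H₀/(2π) × 17.80 h = (0.0000/π) × 17.80 = 0.00 h.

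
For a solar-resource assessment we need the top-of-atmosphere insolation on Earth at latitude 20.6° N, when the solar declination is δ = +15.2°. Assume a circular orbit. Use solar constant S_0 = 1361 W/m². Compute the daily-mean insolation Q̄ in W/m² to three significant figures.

Q̄ ≈ 456 W/m²

cos h₀ = −tan(+20.6°) tan(+15.200°) = -0.1021, h₀ = 1.6731 rad.
Bracket: h₀ sin ϕ sin δ + cos ϕ cos δ sin h₀ = 1.6731×0.35184×0.26219 + 0.93606×0.96502×0.99477 = 0.154342 + 0.898592 = 1.052934.
Q̄ = (S_0/π) × [bracket] = (1361/π) × 1.052934 = 456.2 W/m².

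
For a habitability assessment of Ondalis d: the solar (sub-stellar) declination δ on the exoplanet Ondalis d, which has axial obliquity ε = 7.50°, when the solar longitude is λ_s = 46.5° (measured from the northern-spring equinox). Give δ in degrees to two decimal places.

δ = +5.43°

sin δ = sin ε · sin λ_s = sin 7.50° × sin 46.5° = 0.094680.
δ = arcsin(0.094680) = +5.43°.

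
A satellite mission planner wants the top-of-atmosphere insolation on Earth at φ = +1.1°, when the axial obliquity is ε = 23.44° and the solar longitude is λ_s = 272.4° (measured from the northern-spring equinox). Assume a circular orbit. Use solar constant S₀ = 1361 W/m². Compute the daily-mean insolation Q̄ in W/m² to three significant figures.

Solar declination: sin δ = sin ε · sin λ_s = sin 23.44° × sin 272.4° = -0.39744, so δ = -23.418°.
cos H₀ = −tan(+1.1°) tan(-23.418°) = 0.0083, H₀ = 1.5625 rad.
Bracket: H₀ sin φ sin δ + cos φ cos δ sin H₀ = 1.5625×0.01920×-0.39744 + 0.99982×0.91763×0.99997 = -0.011923 + 0.917437 = 0.905514.
Q̄ = (S₀/π) × [bracket] = (1361/π) × 0.905514 = 392.3 W/m².

Q̄ ≈ 392 W/m²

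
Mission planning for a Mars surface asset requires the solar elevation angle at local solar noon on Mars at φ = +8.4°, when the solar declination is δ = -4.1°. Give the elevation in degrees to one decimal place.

At local noon the hour angle is zero, so the zenith angle equals |φ − δ| = |+8.4° − (-4.100°)| = 12.500°.
Elevation = 90° − 12.500° = 77.5°.

77.5°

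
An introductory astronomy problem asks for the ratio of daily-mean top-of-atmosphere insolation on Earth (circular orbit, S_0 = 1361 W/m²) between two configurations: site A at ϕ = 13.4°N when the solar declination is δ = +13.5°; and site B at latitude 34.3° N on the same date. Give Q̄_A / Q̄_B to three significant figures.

Q̄_A / Q̄_B ≈ 1.01

— Configuration A (ϕ=+13.4°):
cos h₀ = −tan(+13.4°) tan(+13.500°) = -0.0572, h₀ = 1.6280 rad.
Bracket: h₀ sin ϕ sin δ + cos ϕ cos δ sin h₀ = 1.6280×0.23175×0.23345 + 0.97278×0.97237×0.99836 = 0.088078 + 0.944351 = 1.032429.
Q̄ = (S_0/π) × [bracket] = (1361/π) × 1.032429 = 447.27 W/m².
— Configuration B (ϕ=+34.3°):
cos h₀ = −tan(+34.3°) tan(+13.500°) = -0.1638, h₀ = 1.7353 rad.
Bracket: h₀ sin ϕ sin δ + cos ϕ cos δ sin h₀ = 1.7353×0.56353×0.23345 + 0.82610×0.97237×0.98650 = 0.228289 + 0.792431 = 1.020720.
Q̄ = (S_0/π) × [bracket] = (1361/π) × 1.020720 = 442.20 W/m².
Ratio Q̄_A / Q̄_B = 447.27 / 442.20 = 1.011.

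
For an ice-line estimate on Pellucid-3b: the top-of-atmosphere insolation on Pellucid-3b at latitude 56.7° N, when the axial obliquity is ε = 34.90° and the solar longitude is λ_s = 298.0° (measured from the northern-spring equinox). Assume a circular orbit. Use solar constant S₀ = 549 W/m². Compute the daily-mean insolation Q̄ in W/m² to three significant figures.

Q̄ ≈ 2.82 W/m²

Solar declination: sin δ = sin ε · sin λ_s = sin 34.90° × sin 298.0° = -0.50517, so δ = -30.343°.
cos H₀ = −tan(+56.7°) tan(-30.343°) = 0.8911, H₀ = 0.4710 rad.
Bracket: H₀ sin φ sin δ + cos φ cos δ sin H₀ = 0.4710×0.83581×-0.50517 + 0.54902×0.86302×0.45376 = -0.198869 + 0.214998 = 0.016129.
Q̄ = (S₀/π) × [bracket] = (549/π) × 0.016129 = 2.819 W/m².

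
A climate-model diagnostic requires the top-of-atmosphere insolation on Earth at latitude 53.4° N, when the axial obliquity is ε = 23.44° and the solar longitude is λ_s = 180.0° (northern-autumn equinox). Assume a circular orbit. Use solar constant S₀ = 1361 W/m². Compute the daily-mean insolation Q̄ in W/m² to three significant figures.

Q̄ ≈ 258 W/m²

Solar declination: sin δ = sin ε · sin λ_s = sin 23.44° × sin 180.0° = 0.00000, so δ = +0.000°.
cos H₀ = −tan(+53.4°) tan(+0.000°) = -0.0000, H₀ = 1.5708 rad.
Bracket: H₀ sin φ sin δ + cos φ cos δ sin H₀ = 1.5708×0.80282×0.00000 + 0.59622×1.00000×1.00000 = 0.000000 + 0.596220 = 0.596220.
Q̄ = (S₀/π) × [bracket] = (1361/π) × 0.596220 = 258.3 W/m².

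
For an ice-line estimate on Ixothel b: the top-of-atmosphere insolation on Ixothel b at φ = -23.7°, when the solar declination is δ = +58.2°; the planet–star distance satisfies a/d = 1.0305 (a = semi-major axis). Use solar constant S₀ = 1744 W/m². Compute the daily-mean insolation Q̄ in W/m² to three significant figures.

cos H₀ = −tan(-23.7°) tan(+58.200°) = 0.7080, H₀ = 0.7842 rad.
Bracket: H₀ sin φ sin δ + cos φ cos δ sin H₀ = 0.7842×-0.40195×0.84989 + 0.91566×0.52696×0.70623 = -0.267893 + 0.340767 = 0.072874.
Inverse-square distance factor (a/d)² = 1.0305² = 1.061930.
Q̄ = (S₀/π) × 1.061930 × [bracket] = (1744/π) × 1.061930 × 0.072874 = 42.96 W/m².

Q̄ ≈ 43.0 W/m²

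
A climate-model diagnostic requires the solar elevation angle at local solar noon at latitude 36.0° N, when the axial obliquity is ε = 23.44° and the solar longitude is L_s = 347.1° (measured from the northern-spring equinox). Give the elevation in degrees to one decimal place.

Solar declination: sin δ = sin ε · sin L_s = sin 23.44° × sin 347.1° = -0.08881, so δ = -5.095°.
At local noon the hour angle is zero, so the zenith angle equals |ϕ − δ| = |+36.0° − (-5.095°)| = 41.095°.
Elevation = 90° − 41.095° = 48.9°.

48.9°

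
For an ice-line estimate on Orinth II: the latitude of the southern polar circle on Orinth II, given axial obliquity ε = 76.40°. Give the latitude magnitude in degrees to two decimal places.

13.60°

The polar circle is the lowest latitude that experiences at least one full rotation of continuous darkness at the northern-summer solstice; it lies at |φ| = 90° − ε = 90° − 76.40° = 13.60°.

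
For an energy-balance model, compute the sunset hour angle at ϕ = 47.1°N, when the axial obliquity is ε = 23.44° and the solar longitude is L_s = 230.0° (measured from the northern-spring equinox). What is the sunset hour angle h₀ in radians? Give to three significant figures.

Solar declination: sin δ = sin ε · sin L_s = sin 23.44° × sin 230.0° = -0.30472, so δ = -17.742°.
cos h₀ = −tan ϕ · tan δ = −tan(+47.1°) × tan(-17.742°) = 0.3443, so h₀ = 1.2193 rad = 69.86°.

h₀ = 1.22 rad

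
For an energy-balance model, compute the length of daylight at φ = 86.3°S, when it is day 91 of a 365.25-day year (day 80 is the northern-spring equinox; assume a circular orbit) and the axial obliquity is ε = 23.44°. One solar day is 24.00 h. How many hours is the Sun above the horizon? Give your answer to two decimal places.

0.00 h

Solar longitude: λ_s = 360° × (91 − 80)/365.25 = 10.842°.
sin δ = sin 23.44° × sin 10.842° = 0.07482, so δ = +4.291°.
cos H₀ = −tan φ · tan δ = 1.1603 ≥ 1, so the Sun never rises (polar night) and H₀ = 0.
Daylight = 2H₀/(2π) × 24.00 h = (0.0000/π) × 24.00 = 0.00 h.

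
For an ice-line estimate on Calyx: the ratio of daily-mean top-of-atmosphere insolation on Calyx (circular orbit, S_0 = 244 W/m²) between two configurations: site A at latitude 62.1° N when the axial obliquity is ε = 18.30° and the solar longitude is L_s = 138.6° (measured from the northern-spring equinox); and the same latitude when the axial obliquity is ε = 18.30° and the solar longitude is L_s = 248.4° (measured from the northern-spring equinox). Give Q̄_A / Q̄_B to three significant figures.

Q̄_A / Q̄_B ≈ 6.59

— Configuration A (ϕ=+62.1°):
Solar declination: sin δ = sin ε · sin L_s = sin 18.30° × sin 138.6° = 0.20765, so δ = +11.984°.
cos h₀ = −tan(+62.1°) tan(+11.984°) = -0.4009, h₀ = 1.9833 rad.
Bracket: h₀ sin ϕ sin δ + cos ϕ cos δ sin h₀ = 1.9833×0.88377×0.20765 + 0.46793×0.97820×0.91612 = 0.363965 + 0.419335 = 0.783300.
Q̄ = (S_0/π) × [bracket] = (244/π) × 0.783300 = 60.837 W/m².
— Configuration B (ϕ=+62.1°):
Solar declination: sin δ = sin ε · sin L_s = sin 18.30° × sin 248.4° = -0.29194, so δ = -16.974°.
cos h₀ = −tan(+62.1°) tan(-16.974°) = 0.5765, h₀ = 0.9564 rad.
Bracket: h₀ sin ϕ sin δ + cos ϕ cos δ sin h₀ = 0.9564×0.88377×-0.29194 + 0.46793×0.95644×0.81710 = -0.246759 + 0.365691 = 0.118932.
Q̄ = (S_0/π) × [bracket] = (244/π) × 0.118932 = 9.2372 W/m².
Ratio Q̄_A / Q̄_B = 60.837 / 9.2372 = 6.586.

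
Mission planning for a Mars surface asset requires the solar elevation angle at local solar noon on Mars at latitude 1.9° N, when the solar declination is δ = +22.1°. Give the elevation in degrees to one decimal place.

69.8°

At local noon the hour angle is zero, so the zenith angle equals |ϕ − δ| = |+1.9° − (+22.100°)| = 20.200°.
Elevation = 90° − 20.200° = 69.8°.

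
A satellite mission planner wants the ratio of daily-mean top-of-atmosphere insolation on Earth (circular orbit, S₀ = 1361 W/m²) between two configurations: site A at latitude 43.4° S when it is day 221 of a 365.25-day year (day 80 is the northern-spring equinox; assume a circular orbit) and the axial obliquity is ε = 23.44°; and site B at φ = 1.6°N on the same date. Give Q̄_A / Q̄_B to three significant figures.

Q̄_A / Q̄_B ≈ 0.453

— Configuration A (φ=-43.4°):
Solar longitude: λ_s = 360° × (221 − 80)/365.25 = 138.973°.
sin δ = sin 23.44° × sin 138.973° = 0.26111, so δ = +15.136°.
cos H₀ = −tan(-43.4°) tan(+15.136°) = 0.2558, H₀ = 1.3121 rad.
Bracket: H₀ sin φ sin δ + cos φ cos δ sin H₀ = 1.3121×-0.68709×0.26111 + 0.72657×0.96531×0.96673 = -0.235399 + 0.678031 = 0.442632.
Q̄ = (S₀/π) × [bracket] = (1361/π) × 0.442632 = 191.76 W/m².
— Configuration B (φ=+1.6°):
cos H₀ = −tan(+1.6°) tan(+15.136°) = -0.0076, H₀ = 1.5784 rad.
Bracket: H₀ sin φ sin δ + cos φ cos δ sin H₀ = 1.5784×0.02792×0.26111 + 0.99961×0.96531×0.99997 = 0.011507 + 0.964905 = 0.976412.
Q̄ = (S₀/π) × [bracket] = (1361/π) × 0.976412 = 423.00 W/m².
Ratio Q̄_A / Q̄_B = 191.76 / 423.00 = 0.4533.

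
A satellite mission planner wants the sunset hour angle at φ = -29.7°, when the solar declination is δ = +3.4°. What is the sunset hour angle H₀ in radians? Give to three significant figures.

cos H₀ = −tan φ · tan δ = −tan(-29.7°) × tan(+3.400°) = 0.0339, so H₀ = 1.5369 rad = 88.06°.

H₀ = 1.54 rad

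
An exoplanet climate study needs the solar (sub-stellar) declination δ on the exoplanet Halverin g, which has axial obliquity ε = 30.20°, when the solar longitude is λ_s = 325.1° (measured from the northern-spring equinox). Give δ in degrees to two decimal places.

δ = -16.73°

sin δ = sin ε · sin λ_s = sin 30.20° × sin 325.1° = -0.287801.
δ = arcsin(-0.287801) = -16.73°.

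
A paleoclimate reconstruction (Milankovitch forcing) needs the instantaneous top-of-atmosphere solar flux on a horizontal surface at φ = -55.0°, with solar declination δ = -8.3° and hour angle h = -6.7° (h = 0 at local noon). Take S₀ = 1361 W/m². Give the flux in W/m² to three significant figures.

928 W/m²

cos θ_z = sin φ sin δ + cos φ cos δ cos h = 0.118250 + 0.563693 = 0.681943.
Flux = S₀ · cos θ_z = 1361 × 0.681943 = 928.1 W/m².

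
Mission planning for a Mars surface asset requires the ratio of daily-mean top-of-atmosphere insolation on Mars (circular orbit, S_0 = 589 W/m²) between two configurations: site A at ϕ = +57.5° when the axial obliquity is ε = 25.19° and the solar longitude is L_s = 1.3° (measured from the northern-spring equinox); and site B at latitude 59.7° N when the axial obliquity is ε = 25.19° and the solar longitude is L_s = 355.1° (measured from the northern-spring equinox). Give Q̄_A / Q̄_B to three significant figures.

Q̄_A / Q̄_B ≈ 1.21

— Configuration A (ϕ=+57.5°):
Solar declination: sin δ = sin ε · sin L_s = sin 25.19° × sin 1.3° = 0.00966, so δ = +0.553°.
cos h₀ = −tan(+57.5°) tan(+0.553°) = -0.0152, h₀ = 1.5860 rad.
Bracket: h₀ sin ϕ sin δ + cos ϕ cos δ sin h₀ = 1.5860×0.84339×0.00966 + 0.53730×0.99995×0.99989 = 0.012921 + 0.537214 = 0.550135.
Q̄ = (S_0/π) × [bracket] = (589/π) × 0.550135 = 103.14 W/m².
— Configuration B (ϕ=+59.7°):
Solar declination: sin δ = sin ε · sin L_s = sin 25.19° × sin 355.1° = -0.03636, so δ = -2.083°.
cos h₀ = −tan(+59.7°) tan(-2.083°) = 0.0623, h₀ = 1.5085 rad.
Bracket: h₀ sin ϕ sin δ + cos ϕ cos δ sin h₀ = 1.5085×0.86340×-0.03636 + 0.50453×0.99934×0.99806 = -0.047357 + 0.503219 = 0.455862.
Q̄ = (S_0/π) × [bracket] = (589/π) × 0.455862 = 85.467 W/m².
Ratio Q̄_A / Q̄_B = 103.14 / 85.467 = 1.207.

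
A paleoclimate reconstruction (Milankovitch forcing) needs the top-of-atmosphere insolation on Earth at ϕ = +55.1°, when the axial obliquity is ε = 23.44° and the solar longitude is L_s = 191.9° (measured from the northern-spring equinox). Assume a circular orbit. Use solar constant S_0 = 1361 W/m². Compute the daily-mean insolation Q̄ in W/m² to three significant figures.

Solar declination: sin δ = sin ε · sin L_s = sin 23.44° × sin 191.9° = -0.08203, so δ = -4.705°.
cos h₀ = −tan(+55.1°) tan(-4.705°) = 0.1180, h₀ = 1.4525 rad.
Bracket: h₀ sin ϕ sin δ + cos ϕ cos δ sin h₀ = 1.4525×0.82015×-0.08203 + 0.57215×0.99663×0.99302 = -0.097720 + 0.566242 = 0.468522.
Q̄ = (S_0/π) × [bracket] = (1361/π) × 0.468522 = 203.0 W/m².

Q̄ ≈ 203 W/m²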